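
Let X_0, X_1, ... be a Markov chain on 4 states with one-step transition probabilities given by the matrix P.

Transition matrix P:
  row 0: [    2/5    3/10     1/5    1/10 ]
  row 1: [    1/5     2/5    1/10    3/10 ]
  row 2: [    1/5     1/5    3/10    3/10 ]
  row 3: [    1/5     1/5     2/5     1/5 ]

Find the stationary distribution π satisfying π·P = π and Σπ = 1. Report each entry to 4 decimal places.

π = [0.2500, 0.2813, 0.2415, 0.2273]

Balance equations π_j = Σ_i π_i·P[i][j]:
  π_0 = 2/5·π_0 + 1/5·π_1 + 1/5·π_2 + 1/5·π_3
  π_1 = 3/10·π_0 + 2/5·π_1 + 1/5·π_2 + 1/5·π_3
  π_2 = 1/5·π_0 + 1/10·π_1 + 3/10·π_2 + 2/5·π_3
  normalize: π_0 + π_1 + π_2 + π_3 = 1
Solving the linear system gives exactly π = [1/4, 9/32, 85/352, 5/22].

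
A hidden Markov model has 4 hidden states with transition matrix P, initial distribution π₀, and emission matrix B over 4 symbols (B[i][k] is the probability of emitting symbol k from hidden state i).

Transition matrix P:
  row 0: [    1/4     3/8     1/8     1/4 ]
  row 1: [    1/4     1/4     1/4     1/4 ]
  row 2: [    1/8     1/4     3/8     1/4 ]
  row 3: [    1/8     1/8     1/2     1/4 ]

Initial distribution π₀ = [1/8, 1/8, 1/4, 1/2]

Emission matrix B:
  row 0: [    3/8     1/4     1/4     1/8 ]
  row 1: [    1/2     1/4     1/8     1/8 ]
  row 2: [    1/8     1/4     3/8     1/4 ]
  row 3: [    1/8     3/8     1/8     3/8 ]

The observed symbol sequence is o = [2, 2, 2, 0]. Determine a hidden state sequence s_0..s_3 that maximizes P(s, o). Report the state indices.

t=0: δ = [3.125e-02, 1.562e-02, 9.375e-02, 6.250e-02]  (obs o_0=2)
t=1: δ = [2.930e-03, 2.930e-03, 1.318e-02, 2.930e-03]  ψ = [2, 2, 2, 2]  (obs o_1=2)
t=2: δ = [4.120e-04, 4.120e-04, 1.854e-03, 4.120e-04]  ψ = [2, 2, 2, 2]  (obs o_2=2)
t=3: δ = [8.690e-05, 2.317e-04, 8.690e-05, 5.794e-05]  ψ = [2, 2, 2, 2]  (obs o_3=0)
backtrack: best end state = 1; path = [2, 2, 2, 1]

path = [2, 2, 2, 1]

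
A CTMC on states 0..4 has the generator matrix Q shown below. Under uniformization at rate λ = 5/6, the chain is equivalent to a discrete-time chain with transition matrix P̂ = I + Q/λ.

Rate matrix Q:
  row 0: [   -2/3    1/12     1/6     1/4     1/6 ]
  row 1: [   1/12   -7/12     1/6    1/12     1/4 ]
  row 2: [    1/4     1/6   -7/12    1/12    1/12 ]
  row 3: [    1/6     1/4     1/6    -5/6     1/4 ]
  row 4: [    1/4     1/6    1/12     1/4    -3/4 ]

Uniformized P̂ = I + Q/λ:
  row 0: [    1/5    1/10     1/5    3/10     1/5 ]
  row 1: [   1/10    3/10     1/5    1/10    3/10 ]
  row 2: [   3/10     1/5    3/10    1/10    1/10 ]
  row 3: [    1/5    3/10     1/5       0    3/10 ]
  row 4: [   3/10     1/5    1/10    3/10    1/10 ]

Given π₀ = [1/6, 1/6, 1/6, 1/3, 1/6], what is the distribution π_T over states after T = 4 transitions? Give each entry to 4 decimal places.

π = [0.2183, 0.2165, 0.2001, 0.1669, 0.1983]

t=0: π = [0.1667, 0.1667, 0.1667, 0.3333, 0.1667]
t=1: π = [0.2167, 0.2333, 0.2000, 0.1333, 0.2167]
t=2: π = [0.2183, 0.2150, 0.1983, 0.1733, 0.1950]
t=3: π = [0.2178, 0.2170, 0.2003, 0.1653, 0.1995]
t=4: π = [0.2183, 0.2165, 0.2001, 0.1669, 0.1983]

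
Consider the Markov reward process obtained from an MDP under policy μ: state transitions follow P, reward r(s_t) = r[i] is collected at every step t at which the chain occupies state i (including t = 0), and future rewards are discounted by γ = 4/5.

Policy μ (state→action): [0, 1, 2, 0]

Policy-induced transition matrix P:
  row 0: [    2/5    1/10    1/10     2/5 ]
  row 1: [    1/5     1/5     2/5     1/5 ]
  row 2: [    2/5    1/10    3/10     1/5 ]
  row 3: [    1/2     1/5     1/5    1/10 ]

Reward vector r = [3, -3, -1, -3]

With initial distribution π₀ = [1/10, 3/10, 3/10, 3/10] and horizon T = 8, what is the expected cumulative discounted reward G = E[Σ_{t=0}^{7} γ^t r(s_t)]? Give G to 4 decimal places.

G = -2.4587

t=0: π = [0.1000, 0.3000, 0.3000, 0.3000], E[r] = -1.8000, γ^t·E[r] = -1.800000, running G = -1.800000
t=1: π = [0.3700, 0.1600, 0.2800, 0.1900], E[r] = -0.2200, γ^t·E[r] = -0.176000, running G = -1.976000
t=2: π = [0.3870, 0.1350, 0.2230, 0.2550], E[r] = -0.2320, γ^t·E[r] = -0.148480, running G = -2.124480
t=3: π = [0.3985, 0.1390, 0.2106, 0.2519], E[r] = -0.1878, γ^t·E[r] = -0.096154, running G = -2.220634
t=4: π = [0.3974, 0.1391, 0.2090, 0.2545], E[r] = -0.1976, γ^t·E[r] = -0.080953, running G = -2.301587
t=5: π = [0.3976, 0.1394, 0.2090, 0.2540], E[r] = -0.1962, γ^t·E[r] = -0.064305, running G = -2.365892
t=6: π = [0.3975, 0.1393, 0.2090, 0.2541], E[r] = -0.1968, γ^t·E[r] = -0.051591, running G = -2.417482
t=7: π = [0.3975, 0.1393, 0.2090, 0.2541], E[r] = -0.1967, γ^t·E[r] = -0.041251, running G = -2.458733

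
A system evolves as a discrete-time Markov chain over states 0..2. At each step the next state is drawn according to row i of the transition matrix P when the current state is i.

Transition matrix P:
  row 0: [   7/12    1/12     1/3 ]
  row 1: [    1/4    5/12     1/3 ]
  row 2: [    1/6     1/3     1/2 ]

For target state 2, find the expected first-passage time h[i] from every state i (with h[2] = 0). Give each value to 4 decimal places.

h = [3.0000, 3.0000, 0.0000]

First-step conditioning: h[2] = 0; for i ≠ 2, h[i] = 1 + Σ_k P[i][k]·h[k].
  h[0] = 1 + 7/12·h[0] + 1/12·h[1]
  h[1] = 1 + 1/4·h[0] + 5/12·h[1]
Solving the 2×2 linear system over states ≠ 2 gives exactly h = [3, 3, 0] (h[2] = 0 is the target).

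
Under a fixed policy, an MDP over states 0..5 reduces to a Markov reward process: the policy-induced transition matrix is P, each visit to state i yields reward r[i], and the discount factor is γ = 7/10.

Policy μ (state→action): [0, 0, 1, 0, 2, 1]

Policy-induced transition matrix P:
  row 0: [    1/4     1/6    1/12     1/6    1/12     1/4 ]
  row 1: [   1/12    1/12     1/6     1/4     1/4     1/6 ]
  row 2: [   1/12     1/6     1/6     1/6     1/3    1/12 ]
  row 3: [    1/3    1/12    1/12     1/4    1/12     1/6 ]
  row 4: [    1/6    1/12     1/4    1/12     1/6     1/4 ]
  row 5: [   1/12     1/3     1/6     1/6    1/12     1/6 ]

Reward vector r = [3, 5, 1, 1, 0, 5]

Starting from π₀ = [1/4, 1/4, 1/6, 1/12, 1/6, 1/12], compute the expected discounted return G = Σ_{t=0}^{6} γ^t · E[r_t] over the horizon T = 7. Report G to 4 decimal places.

G = 7.8163

t=0: π = [0.2500, 0.2500, 0.1667, 0.0833, 0.1667, 0.0833], E[r] = 2.6667, γ^t·E[r] = 2.666667, running G = 2.666667
t=1: π = [0.1597, 0.1389, 0.1528, 0.1806, 0.1806, 0.1875], E[r] = 2.4444, γ^t·E[r] = 1.711111, running G = 4.377778
t=2: π = [0.1701, 0.1563, 0.1534, 0.1782, 0.1597, 0.1823], E[r] = 2.5347, γ^t·E[r] = 1.242014, running G = 5.619792
t=3: π = [0.1696, 0.1559, 0.1509, 0.1812, 0.1610, 0.1814], E[r] = 2.5271, γ^t·E[r] = 0.866780, running G = 6.486571
t=4: π = [0.1703, 0.1554, 0.1509, 0.1813, 0.1605, 0.1816], E[r] = 2.5283, γ^t·E[r] = 0.607036, running G = 7.093608
t=5: π = [0.1704, 0.1555, 0.1507, 0.1814, 0.1603, 0.1817], E[r] = 2.5292, γ^t·E[r] = 0.425084, running G = 7.518692
t=6: π = [0.1704, 0.1555, 0.1507, 0.1814, 0.1603, 0.1817], E[r] = 2.5293, γ^t·E[r] = 0.297569, running G = 7.816261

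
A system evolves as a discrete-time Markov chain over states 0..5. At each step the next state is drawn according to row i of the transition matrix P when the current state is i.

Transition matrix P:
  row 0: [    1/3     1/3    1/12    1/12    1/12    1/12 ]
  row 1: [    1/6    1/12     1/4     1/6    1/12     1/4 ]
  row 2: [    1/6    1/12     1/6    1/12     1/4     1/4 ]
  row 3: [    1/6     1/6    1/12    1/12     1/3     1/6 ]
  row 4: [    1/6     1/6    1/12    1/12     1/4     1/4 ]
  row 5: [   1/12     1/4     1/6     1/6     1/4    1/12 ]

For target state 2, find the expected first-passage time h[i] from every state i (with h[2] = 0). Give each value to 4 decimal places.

h = [7.5254, 6.4652, 0.0000, 7.6875, 7.6360, 7.0186]

First-step conditioning: h[2] = 0; for i ≠ 2, h[i] = 1 + Σ_k P[i][k]·h[k].
  h[0] = 1 + 1/3·h[0] + 1/3·h[1] + 1/12·h[3] + 1/12·h[4] + 1/12·h[5]
  h[1] = 1 + 1/6·h[0] + 1/12·h[1] + 1/6·h[3] + 1/12·h[4] + 1/4·h[5]
  h[3] = 1 + 1/6·h[0] + 1/6·h[1] + 1/12·h[3] + 1/3·h[4] + 1/6·h[5]
  h[4] = 1 + 1/6·h[0] + 1/6·h[1] + 1/12·h[3] + 1/4·h[4] + 1/4·h[5]
  h[5] = 1 + 1/12·h[0] + 1/4·h[1] + 1/6·h[3] + 1/4·h[4] + 1/12·h[5]
Solving the 5×5 linear system over states ≠ 2 gives exactly h = [8007/1064, 6879/1064, 0, 123/16, 32499/4256, 29871/4256] (h[2] = 0 is the target).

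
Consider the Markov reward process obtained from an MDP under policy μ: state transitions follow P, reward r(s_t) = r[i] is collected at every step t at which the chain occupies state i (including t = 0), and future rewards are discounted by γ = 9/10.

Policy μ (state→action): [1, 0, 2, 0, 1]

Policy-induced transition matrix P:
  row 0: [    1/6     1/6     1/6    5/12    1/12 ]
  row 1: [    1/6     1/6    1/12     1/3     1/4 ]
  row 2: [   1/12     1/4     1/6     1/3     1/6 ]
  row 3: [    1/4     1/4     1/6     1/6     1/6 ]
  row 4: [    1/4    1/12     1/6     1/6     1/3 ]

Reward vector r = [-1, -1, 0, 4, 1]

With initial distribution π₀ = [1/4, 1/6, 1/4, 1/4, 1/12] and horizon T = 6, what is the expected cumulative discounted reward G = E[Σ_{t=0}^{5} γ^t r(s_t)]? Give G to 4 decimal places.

t=0: π = [0.2500, 0.1667, 0.2500, 0.2500, 0.0833], E[r] = 0.6667, γ^t·E[r] = 0.666667, running G = 0.666667
t=1: π = [0.1736, 0.2014, 0.1528, 0.2986, 0.1736], E[r] = 0.9931, γ^t·E[r] = 0.893750, running G = 1.560417
t=2: π = [0.1933, 0.1898, 0.1499, 0.2691, 0.1979], E[r] = 0.8912, γ^t·E[r] = 0.721875, running G = 2.282292
t=3: π = [0.1931, 0.1851, 0.1508, 0.2716, 0.1994], E[r] = 0.9076, γ^t·E[r] = 0.661641, running G = 2.943932
t=4: π = [0.1933, 0.1853, 0.1512, 0.2709, 0.1992], E[r] = 0.9043, γ^t·E[r] = 0.593341, running G = 3.537273
t=5: π = [0.1932, 0.1852, 0.1512, 0.2711, 0.1992], E[r] = 0.9051, γ^t·E[r] = 0.534424, running G = 4.071698

G = 4.0717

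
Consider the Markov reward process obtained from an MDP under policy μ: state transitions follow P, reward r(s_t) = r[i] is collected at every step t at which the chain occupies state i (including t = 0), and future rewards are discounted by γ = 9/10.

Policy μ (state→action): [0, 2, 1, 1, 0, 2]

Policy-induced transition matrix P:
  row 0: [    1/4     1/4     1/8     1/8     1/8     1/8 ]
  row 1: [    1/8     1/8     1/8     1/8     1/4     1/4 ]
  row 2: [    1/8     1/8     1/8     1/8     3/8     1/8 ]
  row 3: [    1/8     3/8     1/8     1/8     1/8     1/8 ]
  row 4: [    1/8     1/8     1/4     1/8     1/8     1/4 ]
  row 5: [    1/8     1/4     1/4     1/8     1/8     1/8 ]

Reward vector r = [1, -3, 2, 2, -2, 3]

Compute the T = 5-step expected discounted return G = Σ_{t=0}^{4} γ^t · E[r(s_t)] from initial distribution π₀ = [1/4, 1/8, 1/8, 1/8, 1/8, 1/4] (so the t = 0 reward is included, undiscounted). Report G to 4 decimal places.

G = 1.6859

t=0: π = [0.2500, 0.1250, 0.1250, 0.1250, 0.1250, 0.2500], E[r] = 0.8750, γ^t·E[r] = 0.875000, running G = 0.875000
t=1: π = [0.1563, 0.2188, 0.1719, 0.1250, 0.1719, 0.1563], E[r] = 0.2188, γ^t·E[r] = 0.196875, running G = 1.071875
t=2: π = [0.1445, 0.1953, 0.1660, 0.1250, 0.1953, 0.1738], E[r] = 0.2715, γ^t·E[r] = 0.219902, running G = 1.291777
t=3: π = [0.1431, 0.1960, 0.1711, 0.1250, 0.1909, 0.1738], E[r] = 0.2869, γ^t·E[r] = 0.209125, running G = 1.500902
t=4: π = [0.1429, 0.1959, 0.1706, 0.1250, 0.1923, 0.1734], E[r] = 0.2820, γ^t·E[r] = 0.185029, running G = 1.685931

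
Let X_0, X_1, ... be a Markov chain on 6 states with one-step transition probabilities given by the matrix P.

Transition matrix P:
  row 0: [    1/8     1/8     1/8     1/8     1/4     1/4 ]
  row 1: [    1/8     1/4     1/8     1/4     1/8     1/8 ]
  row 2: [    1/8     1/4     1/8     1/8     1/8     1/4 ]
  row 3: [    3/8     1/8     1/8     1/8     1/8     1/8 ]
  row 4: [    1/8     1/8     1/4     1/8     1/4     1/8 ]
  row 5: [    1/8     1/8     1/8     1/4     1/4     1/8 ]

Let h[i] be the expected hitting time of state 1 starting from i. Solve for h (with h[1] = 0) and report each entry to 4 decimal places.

First-step conditioning: h[1] = 0; for i ≠ 1, h[i] = 1 + Σ_k P[i][k]·h[k].
  h[0] = 1 + 1/8·h[0] + 1/8·h[2] + 1/8·h[3] + 1/4·h[4] + 1/4·h[5]
  h[2] = 1 + 1/8·h[0] + 1/8·h[2] + 1/8·h[3] + 1/8·h[4] + 1/4·h[5]
  h[3] = 1 + 3/8·h[0] + 1/8·h[2] + 1/8·h[3] + 1/8·h[4] + 1/8·h[5]
  h[4] = 1 + 1/8·h[0] + 1/4·h[2] + 1/8·h[3] + 1/4·h[4] + 1/8·h[5]
  h[5] = 1 + 1/8·h[0] + 1/8·h[2] + 1/4·h[3] + 1/4·h[4] + 1/8·h[5]
Solving the 5×5 linear system over states ≠ 1 gives exactly h = [37896/5455, 0, 33232/5455, 37968/5455, 37312/5455, 37904/5455] (h[1] = 0 is the target).

h = [6.9470, 0.0000, 6.0920, 6.9602, 6.8400, 6.9485]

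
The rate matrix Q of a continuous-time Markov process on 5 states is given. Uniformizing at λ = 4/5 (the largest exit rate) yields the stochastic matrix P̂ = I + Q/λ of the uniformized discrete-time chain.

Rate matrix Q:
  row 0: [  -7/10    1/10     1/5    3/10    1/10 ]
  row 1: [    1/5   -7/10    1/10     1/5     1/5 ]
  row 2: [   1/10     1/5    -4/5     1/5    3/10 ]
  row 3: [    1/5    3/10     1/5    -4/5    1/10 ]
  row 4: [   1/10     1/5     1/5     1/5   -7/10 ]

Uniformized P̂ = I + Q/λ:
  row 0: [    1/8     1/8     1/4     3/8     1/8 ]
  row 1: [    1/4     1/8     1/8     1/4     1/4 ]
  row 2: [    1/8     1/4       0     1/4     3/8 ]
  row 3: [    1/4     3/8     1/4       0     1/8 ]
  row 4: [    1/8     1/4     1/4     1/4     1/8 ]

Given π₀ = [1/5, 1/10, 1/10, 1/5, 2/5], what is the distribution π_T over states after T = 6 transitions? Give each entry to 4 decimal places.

π = [0.1806, 0.2264, 0.1774, 0.2180, 0.1976]

t=0: π = [0.2000, 0.1000, 0.1000, 0.2000, 0.4000]
t=1: π = [0.1625, 0.2375, 0.2125, 0.2250, 0.1625]
t=2: π = [0.1828, 0.2281, 0.1672, 0.2141, 0.2078]
t=3: π = [0.1803, 0.2254, 0.1797, 0.2193, 0.1953]
t=4: π = [0.1806, 0.2267, 0.1769, 0.2177, 0.1981]
t=5: π = [0.1806, 0.2263, 0.1774, 0.2181, 0.1976]
t=6: π = [0.1806, 0.2264, 0.1774, 0.2180, 0.1976]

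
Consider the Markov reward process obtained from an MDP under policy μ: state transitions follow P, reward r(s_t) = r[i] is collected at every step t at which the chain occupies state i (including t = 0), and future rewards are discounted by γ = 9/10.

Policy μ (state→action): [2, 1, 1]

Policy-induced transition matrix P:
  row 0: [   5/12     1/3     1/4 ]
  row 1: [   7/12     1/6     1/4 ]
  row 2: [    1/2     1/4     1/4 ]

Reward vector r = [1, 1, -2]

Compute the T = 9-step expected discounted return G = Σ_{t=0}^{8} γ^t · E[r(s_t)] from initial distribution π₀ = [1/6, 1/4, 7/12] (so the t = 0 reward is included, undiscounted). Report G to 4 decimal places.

G = 0.5314

t=0: π = [0.1667, 0.2500, 0.5833], E[r] = -0.7500, γ^t·E[r] = -0.750000, running G = -0.750000
t=1: π = [0.5069, 0.2431, 0.2500], E[r] = 0.2500, γ^t·E[r] = 0.225000, running G = -0.525000
t=2: π = [0.4780, 0.2720, 0.2500], E[r] = 0.2500, γ^t·E[r] = 0.202500, running G = -0.322500
t=3: π = [0.4828, 0.2672, 0.2500], E[r] = 0.2500, γ^t·E[r] = 0.182250, running G = -0.140250
t=4: π = [0.4820, 0.2680, 0.2500], E[r] = 0.2500, γ^t·E[r] = 0.164025, running G = 0.023775
t=5: π = [0.4822, 0.2678, 0.2500], E[r] = 0.2500, γ^t·E[r] = 0.147623, running G = 0.171398
t=6: π = [0.4821, 0.2679, 0.2500], E[r] = 0.2500, γ^t·E[r] = 0.132860, running G = 0.304258
t=7: π = [0.4821, 0.2679, 0.2500], E[r] = 0.2500, γ^t·E[r] = 0.119574, running G = 0.423832
t=8: π = [0.4821, 0.2679, 0.2500], E[r] = 0.2500, γ^t·E[r] = 0.107617, running G = 0.531449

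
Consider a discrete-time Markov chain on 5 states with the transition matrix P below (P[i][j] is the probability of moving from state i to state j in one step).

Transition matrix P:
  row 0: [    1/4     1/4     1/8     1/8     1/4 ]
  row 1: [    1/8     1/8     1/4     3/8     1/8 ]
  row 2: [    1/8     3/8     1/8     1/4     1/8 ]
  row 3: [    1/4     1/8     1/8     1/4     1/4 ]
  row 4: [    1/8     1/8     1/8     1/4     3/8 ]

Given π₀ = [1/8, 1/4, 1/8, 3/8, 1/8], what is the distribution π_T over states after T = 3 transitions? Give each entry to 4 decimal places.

π = [0.1787, 0.1843, 0.1484, 0.2507, 0.2378]

t=0: π = [0.1250, 0.2500, 0.1250, 0.3750, 0.1250]
t=1: π = [0.1875, 0.1719, 0.1563, 0.2656, 0.2188]
t=2: π = [0.1816, 0.1875, 0.1465, 0.2480, 0.2363]
t=3: π = [0.1787, 0.1843, 0.1484, 0.2507, 0.2378]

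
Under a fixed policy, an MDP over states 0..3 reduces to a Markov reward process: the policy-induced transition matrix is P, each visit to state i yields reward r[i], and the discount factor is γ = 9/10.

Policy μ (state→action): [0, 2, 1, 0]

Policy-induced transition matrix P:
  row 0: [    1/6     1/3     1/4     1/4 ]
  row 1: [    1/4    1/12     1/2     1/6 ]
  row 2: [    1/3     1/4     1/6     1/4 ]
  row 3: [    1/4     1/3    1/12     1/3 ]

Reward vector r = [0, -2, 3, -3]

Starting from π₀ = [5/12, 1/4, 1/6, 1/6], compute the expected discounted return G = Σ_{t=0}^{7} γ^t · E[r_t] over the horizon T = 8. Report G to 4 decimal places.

G = -2.7765

t=0: π = [0.4167, 0.2500, 0.1667, 0.1667], E[r] = -0.5000, γ^t·E[r] = -0.500000, running G = -0.500000
t=1: π = [0.2292, 0.2569, 0.2708, 0.2431], E[r] = -0.4306, γ^t·E[r] = -0.387500, running G = -0.887500
t=2: π = [0.2535, 0.2465, 0.2512, 0.2488], E[r] = -0.4861, γ^t·E[r] = -0.393750, running G = -1.281250
t=3: π = [0.2498, 0.2508, 0.2492, 0.2502], E[r] = -0.5044, γ^t·E[r] = -0.367734, running G = -1.648984
t=4: π = [0.2500, 0.2499, 0.2502, 0.2500], E[r] = -0.4989, γ^t·E[r] = -0.327343, running G = -1.976328
t=5: π = [0.2500, 0.2500, 0.2500, 0.2500], E[r] = -0.5002, γ^t·E[r] = -0.295349, running G = -2.271676
t=6: π = [0.2500, 0.2500, 0.2500, 0.2500], E[r] = -0.5000, γ^t·E[r] = -0.265711, running G = -2.537387
t=7: π = [0.2500, 0.2500, 0.2500, 0.2500], E[r] = -0.5000, γ^t·E[r] = -0.239148, running G = -2.776535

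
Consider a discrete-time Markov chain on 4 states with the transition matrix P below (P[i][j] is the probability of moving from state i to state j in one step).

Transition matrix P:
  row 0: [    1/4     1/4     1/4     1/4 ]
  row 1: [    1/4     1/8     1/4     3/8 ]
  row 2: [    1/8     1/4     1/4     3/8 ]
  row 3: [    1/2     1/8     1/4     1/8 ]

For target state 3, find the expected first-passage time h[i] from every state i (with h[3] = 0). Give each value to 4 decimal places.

h = [3.2360, 2.8764, 2.8315, 0.0000]

First-step conditioning: h[3] = 0; for i ≠ 3, h[i] = 1 + Σ_k P[i][k]·h[k].
  h[0] = 1 + 1/4·h[0] + 1/4·h[1] + 1/4·h[2]
  h[1] = 1 + 1/4·h[0] + 1/8·h[1] + 1/4·h[2]
  h[2] = 1 + 1/8·h[0] + 1/4·h[1] + 1/4·h[2]
Solving the 3×3 linear system over states ≠ 3 gives exactly h = [288/89, 256/89, 252/89, 0] (h[3] = 0 is the target).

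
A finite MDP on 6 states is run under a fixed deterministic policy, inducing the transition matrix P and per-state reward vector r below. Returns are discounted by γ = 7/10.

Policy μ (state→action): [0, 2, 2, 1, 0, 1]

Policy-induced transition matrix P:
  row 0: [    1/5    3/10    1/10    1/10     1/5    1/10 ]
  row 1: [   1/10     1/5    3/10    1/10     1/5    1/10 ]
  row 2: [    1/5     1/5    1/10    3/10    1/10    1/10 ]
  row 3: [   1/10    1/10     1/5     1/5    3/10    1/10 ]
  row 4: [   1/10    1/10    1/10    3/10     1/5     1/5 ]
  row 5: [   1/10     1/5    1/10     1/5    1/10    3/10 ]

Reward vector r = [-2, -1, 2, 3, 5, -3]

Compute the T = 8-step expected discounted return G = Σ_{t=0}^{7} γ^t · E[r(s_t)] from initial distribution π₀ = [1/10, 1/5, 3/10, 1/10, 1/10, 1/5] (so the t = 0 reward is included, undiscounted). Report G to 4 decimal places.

t=0: π = [0.1000, 0.2000, 0.3000, 0.1000, 0.1000, 0.2000], E[r] = 0.4000, γ^t·E[r] = 0.400000, running G = 0.400000
t=1: π = [0.1400, 0.1900, 0.1500, 0.2100, 0.1600, 0.1500], E[r] = 0.8100, γ^t·E[r] = 0.567000, running G = 0.967000
t=2: π = [0.1290, 0.1770, 0.1590, 0.1980, 0.1910, 0.1460], E[r] = 0.9940, γ^t·E[r] = 0.487060, running G = 1.454060
t=3: π = [0.1288, 0.1740, 0.1552, 0.2044, 0.1893, 0.1483], E[r] = 0.9936, γ^t·E[r] = 0.340805, running G = 1.794865
t=4: π = [0.1284, 0.1735, 0.1552, 0.2042, 0.1901, 0.1486], E[r] = 0.9974, γ^t·E[r] = 0.239466, running G = 2.034331
t=5: π = [0.1284, 0.1734, 0.1551, 0.2043, 0.1900, 0.1487], E[r] = 0.9971, γ^t·E[r] = 0.167584, running G = 2.201915
t=6: π = [0.1283, 0.1734, 0.1551, 0.2043, 0.1900, 0.1487], E[r] = 0.9972, γ^t·E[r] = 0.117314, running G = 2.319229
t=7: π = [0.1283, 0.1734, 0.1551, 0.2043, 0.1900, 0.1488], E[r] = 0.9971, γ^t·E[r] = 0.082118, running G = 2.401348

G = 2.4013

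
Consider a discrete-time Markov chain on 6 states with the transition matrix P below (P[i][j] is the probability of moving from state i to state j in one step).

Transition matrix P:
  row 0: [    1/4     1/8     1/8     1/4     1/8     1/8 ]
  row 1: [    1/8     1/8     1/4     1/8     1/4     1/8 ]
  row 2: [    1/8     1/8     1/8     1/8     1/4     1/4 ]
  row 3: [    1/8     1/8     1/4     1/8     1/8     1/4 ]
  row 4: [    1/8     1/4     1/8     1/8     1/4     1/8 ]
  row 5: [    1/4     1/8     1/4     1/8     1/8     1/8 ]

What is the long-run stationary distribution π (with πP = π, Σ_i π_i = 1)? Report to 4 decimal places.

π = [0.1666, 0.1488, 0.1826, 0.1458, 0.1902, 0.1661]

Balance equations π_j = Σ_i π_i·P[i][j]:
  π_0 = 1/4·π_0 + 1/8·π_1 + 1/8·π_2 + 1/8·π_3 + 1/8·π_4 + 1/4·π_5
  π_1 = 1/8·π_0 + 1/8·π_1 + 1/8·π_2 + 1/8·π_3 + 1/4·π_4 + 1/8·π_5
  π_2 = 1/8·π_0 + 1/4·π_1 + 1/8·π_2 + 1/4·π_3 + 1/8·π_4 + 1/4·π_5
  π_3 = 1/4·π_0 + 1/8·π_1 + 1/8·π_2 + 1/8·π_3 + 1/8·π_4 + 1/8·π_5
  π_4 = 1/8·π_0 + 1/4·π_1 + 1/4·π_2 + 1/8·π_3 + 1/4·π_4 + 1/8·π_5
  normalize: π_0 + π_1 + π_2 + π_3 + π_4 + π_5 = 1
Solving the linear system gives exactly π = [5361/32183, 4788/32183, 5876/32183, 4693/32183, 6121/32183, 5344/32183].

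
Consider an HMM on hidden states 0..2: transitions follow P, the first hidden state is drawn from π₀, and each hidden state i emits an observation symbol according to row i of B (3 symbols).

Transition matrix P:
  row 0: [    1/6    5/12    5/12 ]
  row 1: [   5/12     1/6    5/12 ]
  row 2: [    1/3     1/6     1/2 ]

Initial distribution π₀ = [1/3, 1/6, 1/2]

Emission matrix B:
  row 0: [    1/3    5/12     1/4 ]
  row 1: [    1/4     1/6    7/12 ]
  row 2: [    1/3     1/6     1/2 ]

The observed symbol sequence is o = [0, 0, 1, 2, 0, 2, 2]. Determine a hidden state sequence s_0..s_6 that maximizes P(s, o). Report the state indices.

path = [2, 2, 0, 2, 2, 2, 2]

t=0: δ = [1.111e-01, 4.167e-02, 1.667e-01]  (obs o_0=0)
t=1: δ = [1.852e-02, 1.157e-02, 2.778e-02]  ψ = [2, 0, 2]  (obs o_1=0)
t=2: δ = [3.858e-03, 1.286e-03, 2.315e-03]  ψ = [2, 0, 2]  (obs o_2=1)
t=3: δ = [1.929e-04, 9.377e-04, 8.038e-04]  ψ = [2, 0, 0]  (obs o_3=2)
t=4: δ = [1.302e-04, 3.907e-05, 1.340e-04]  ψ = [1, 1, 2]  (obs o_4=0)
t=5: δ = [1.116e-05, 3.166e-05, 3.349e-05]  ψ = [2, 0, 2]  (obs o_5=2)
t=6: δ = [3.297e-06, 3.256e-06, 8.372e-06]  ψ = [1, 2, 2]  (obs o_6=2)
backtrack: best end state = 2; path = [2, 2, 0, 2, 2, 2, 2]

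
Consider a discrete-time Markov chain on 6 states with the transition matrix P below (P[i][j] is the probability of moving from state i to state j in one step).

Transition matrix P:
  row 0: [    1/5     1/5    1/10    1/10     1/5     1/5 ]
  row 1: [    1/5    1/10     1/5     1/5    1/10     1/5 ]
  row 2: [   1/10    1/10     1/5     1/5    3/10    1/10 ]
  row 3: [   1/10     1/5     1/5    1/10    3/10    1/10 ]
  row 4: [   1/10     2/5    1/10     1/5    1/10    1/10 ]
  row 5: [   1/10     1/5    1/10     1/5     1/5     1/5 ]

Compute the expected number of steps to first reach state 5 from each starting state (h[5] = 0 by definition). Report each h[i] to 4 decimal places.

h = [6.6508, 6.7441, 7.5484, 7.4753, 7.3473, 0.0000]

First-step conditioning: h[5] = 0; for i ≠ 5, h[i] = 1 + Σ_k P[i][k]·h[k].
  h[0] = 1 + 1/5·h[0] + 1/5·h[1] + 1/10·h[2] + 1/10·h[3] + 1/5·h[4]
  h[1] = 1 + 1/5·h[0] + 1/10·h[1] + 1/5·h[2] + 1/5·h[3] + 1/10·h[4]
  h[2] = 1 + 1/10·h[0] + 1/10·h[1] + 1/5·h[2] + 1/5·h[3] + 3/10·h[4]
  h[3] = 1 + 1/10·h[0] + 1/5·h[1] + 1/5·h[2] + 1/10·h[3] + 3/10·h[4]
  h[4] = 1 + 1/10·h[0] + 2/5·h[1] + 1/10·h[2] + 1/5·h[3] + 1/10·h[4]
Solving the 5×5 linear system over states ≠ 5 gives exactly h = [3638/547, 3689/547, 4129/547, 4089/547, 4019/547, 0] (h[5] = 0 is the target).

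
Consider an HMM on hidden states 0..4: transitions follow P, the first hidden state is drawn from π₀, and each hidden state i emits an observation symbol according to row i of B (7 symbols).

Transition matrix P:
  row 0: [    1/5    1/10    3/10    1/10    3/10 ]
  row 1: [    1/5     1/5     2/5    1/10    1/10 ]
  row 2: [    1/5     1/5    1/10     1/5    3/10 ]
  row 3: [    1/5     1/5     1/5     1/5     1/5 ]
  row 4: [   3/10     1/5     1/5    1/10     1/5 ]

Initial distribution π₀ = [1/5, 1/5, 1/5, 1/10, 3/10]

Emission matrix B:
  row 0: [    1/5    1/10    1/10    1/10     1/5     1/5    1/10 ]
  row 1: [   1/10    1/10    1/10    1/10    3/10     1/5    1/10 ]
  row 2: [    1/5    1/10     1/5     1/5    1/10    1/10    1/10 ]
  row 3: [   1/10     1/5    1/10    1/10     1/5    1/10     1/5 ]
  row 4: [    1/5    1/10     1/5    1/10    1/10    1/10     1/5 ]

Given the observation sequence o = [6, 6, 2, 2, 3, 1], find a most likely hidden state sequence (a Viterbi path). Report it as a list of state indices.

t=0: δ = [2.000e-02, 2.000e-02, 2.000e-02, 2.000e-02, 6.000e-02]  (obs o_0=6)
t=1: δ = [1.800e-03, 1.200e-03, 1.200e-03, 1.200e-03, 2.400e-03]  ψ = [4, 4, 4, 4, 4]  (obs o_1=6)
t=2: δ = [7.200e-05, 4.800e-05, 1.080e-04, 2.400e-05, 1.080e-04]  ψ = [4, 4, 0, 2, 0]  (obs o_2=2)
t=3: δ = [3.240e-06, 2.160e-06, 4.320e-06, 2.160e-06, 6.480e-06]  ψ = [4, 2, 0, 2, 2]  (obs o_3=2)
t=4: δ = [1.944e-07, 1.296e-07, 2.592e-07, 8.640e-08, 1.296e-07]  ψ = [4, 4, 4, 2, 2]  (obs o_4=3)
t=5: δ = [5.184e-09, 5.184e-09, 5.832e-09, 1.037e-08, 7.776e-09]  ψ = [2, 2, 0, 2, 2]  (obs o_5=1)
backtrack: best end state = 3; path = [4, 0, 2, 4, 2, 3]

path = [4, 0, 2, 4, 2, 3]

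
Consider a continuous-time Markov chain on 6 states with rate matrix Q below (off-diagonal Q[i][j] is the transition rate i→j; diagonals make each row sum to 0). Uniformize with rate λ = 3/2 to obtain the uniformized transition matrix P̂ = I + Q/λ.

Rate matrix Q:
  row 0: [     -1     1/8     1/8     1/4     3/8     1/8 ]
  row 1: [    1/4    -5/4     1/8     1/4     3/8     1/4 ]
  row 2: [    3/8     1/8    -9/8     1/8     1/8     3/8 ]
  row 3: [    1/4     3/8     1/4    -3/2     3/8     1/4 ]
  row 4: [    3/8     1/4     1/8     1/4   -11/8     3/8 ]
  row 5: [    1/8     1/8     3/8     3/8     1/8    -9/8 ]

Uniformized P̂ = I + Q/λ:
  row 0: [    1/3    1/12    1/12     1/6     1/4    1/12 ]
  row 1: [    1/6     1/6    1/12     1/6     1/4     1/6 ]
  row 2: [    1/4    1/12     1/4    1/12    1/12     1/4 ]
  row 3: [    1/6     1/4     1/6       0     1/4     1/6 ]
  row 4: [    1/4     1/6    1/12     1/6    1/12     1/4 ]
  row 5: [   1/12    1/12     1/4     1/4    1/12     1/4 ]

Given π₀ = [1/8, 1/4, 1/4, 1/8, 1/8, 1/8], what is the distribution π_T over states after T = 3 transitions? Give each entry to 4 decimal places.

π = [0.2123, 0.1325, 0.1534, 0.1453, 0.1651, 0.1915]

t=0: π = [0.1250, 0.2500, 0.2500, 0.1250, 0.1250, 0.1250]
t=1: π = [0.2083, 0.1354, 0.1563, 0.1354, 0.1667, 0.1979]
t=2: π = [0.2118, 0.1311, 0.1536, 0.1476, 0.1632, 0.1927]
t=3: π = [0.2123, 0.1325, 0.1534, 0.1453, 0.1651, 0.1915]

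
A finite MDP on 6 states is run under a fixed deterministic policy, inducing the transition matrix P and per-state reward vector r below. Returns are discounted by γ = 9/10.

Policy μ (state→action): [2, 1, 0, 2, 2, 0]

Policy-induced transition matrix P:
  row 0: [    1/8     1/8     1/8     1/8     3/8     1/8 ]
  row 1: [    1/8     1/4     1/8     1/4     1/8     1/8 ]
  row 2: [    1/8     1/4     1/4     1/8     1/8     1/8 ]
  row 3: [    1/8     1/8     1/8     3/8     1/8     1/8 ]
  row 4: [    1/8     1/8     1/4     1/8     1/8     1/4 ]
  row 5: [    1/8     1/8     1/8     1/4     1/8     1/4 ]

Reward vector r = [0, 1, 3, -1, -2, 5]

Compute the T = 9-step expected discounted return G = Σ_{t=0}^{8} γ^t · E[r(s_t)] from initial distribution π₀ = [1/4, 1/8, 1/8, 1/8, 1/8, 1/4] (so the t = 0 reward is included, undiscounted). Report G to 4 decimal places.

t=0: π = [0.2500, 0.1250, 0.1250, 0.1250, 0.1250, 0.2500], E[r] = 1.3750, γ^t·E[r] = 1.375000, running G = 1.375000
t=1: π = [0.1250, 0.1563, 0.1563, 0.2031, 0.1875, 0.1719], E[r] = 0.9063, γ^t·E[r] = 0.815625, running G = 2.190625
t=2: π = [0.1250, 0.1641, 0.1680, 0.2168, 0.1563, 0.1699], E[r] = 0.9883, γ^t·E[r] = 0.800508, running G = 2.991133
t=3: π = [0.1250, 0.1665, 0.1655, 0.2209, 0.1563, 0.1658], E[r] = 0.9585, γ^t·E[r] = 0.698744, running G = 3.689876
t=4: π = [0.1250, 0.1665, 0.1652, 0.2218, 0.1563, 0.1653], E[r] = 0.9542, γ^t·E[r] = 0.626026, running G = 4.315903
t=5: π = [0.1250, 0.1665, 0.1652, 0.2219, 0.1563, 0.1652], E[r] = 0.9535, γ^t·E[r] = 0.563059, running G = 4.878961
t=6: π = [0.1250, 0.1665, 0.1652, 0.2219, 0.1563, 0.1652], E[r] = 0.9535, γ^t·E[r] = 0.506707, running G = 5.385668
t=7: π = [0.1250, 0.1665, 0.1652, 0.2219, 0.1563, 0.1652], E[r] = 0.9534, γ^t·E[r] = 0.456030, running G = 5.841698
t=8: π = [0.1250, 0.1665, 0.1652, 0.2219, 0.1563, 0.1652], E[r] = 0.9534, γ^t·E[r] = 0.410426, running G = 6.252124

G = 6.2521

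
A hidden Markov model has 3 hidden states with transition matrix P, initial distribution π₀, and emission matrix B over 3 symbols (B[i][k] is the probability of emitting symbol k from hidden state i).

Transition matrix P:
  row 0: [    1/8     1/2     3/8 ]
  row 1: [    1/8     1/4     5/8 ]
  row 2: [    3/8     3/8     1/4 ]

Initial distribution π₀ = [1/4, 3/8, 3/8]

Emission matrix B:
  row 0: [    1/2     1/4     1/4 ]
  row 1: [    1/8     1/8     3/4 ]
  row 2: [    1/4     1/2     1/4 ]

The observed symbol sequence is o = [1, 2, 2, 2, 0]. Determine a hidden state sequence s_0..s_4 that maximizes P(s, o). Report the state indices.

t=0: δ = [6.250e-02, 4.688e-02, 1.875e-01]  (obs o_0=1)
t=1: δ = [1.758e-02, 5.273e-02, 1.172e-02]  ψ = [2, 2, 2]  (obs o_1=2)
t=2: δ = [1.648e-03, 9.888e-03, 8.240e-03]  ψ = [1, 1, 1]  (obs o_2=2)
t=3: δ = [7.725e-04, 2.317e-03, 1.545e-03]  ψ = [2, 2, 1]  (obs o_3=2)
t=4: δ = [2.897e-04, 7.242e-05, 3.621e-04]  ψ = [2, 1, 1]  (obs o_4=0)
backtrack: best end state = 2; path = [2, 1, 2, 1, 2]

path = [2, 1, 2, 1, 2]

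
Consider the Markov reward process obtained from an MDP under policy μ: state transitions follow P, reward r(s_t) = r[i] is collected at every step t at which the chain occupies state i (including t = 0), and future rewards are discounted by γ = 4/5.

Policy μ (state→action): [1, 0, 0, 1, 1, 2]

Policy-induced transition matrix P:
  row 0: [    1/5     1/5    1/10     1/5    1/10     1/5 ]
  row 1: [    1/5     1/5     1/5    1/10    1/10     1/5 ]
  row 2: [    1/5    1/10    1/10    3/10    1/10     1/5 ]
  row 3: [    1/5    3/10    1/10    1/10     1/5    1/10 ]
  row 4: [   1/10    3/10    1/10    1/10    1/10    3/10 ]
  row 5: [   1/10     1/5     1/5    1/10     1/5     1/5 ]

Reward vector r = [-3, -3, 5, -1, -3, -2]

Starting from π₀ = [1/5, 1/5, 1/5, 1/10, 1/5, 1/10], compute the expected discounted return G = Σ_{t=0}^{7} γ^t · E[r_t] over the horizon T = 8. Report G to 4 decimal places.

t=0: π = [0.2000, 0.2000, 0.2000, 0.1000, 0.2000, 0.1000], E[r] = -1.1000, γ^t·E[r] = -1.100000, running G = -1.100000
t=1: π = [0.1700, 0.2100, 0.1300, 0.1600, 0.1200, 0.2100], E[r] = -1.4300, γ^t·E[r] = -1.144000, running G = -2.244000
t=2: π = [0.1670, 0.2150, 0.1420, 0.1430, 0.1370, 0.1960], E[r] = -1.3820, γ^t·E[r] = -0.884480, running G = -3.128480
t=3: π = [0.1667, 0.2138, 0.1411, 0.1451, 0.1339, 0.1994], E[r] = -1.3816, γ^t·E[r] = -0.707379, running G = -3.835859
t=4: π = [0.1667, 0.2138, 0.1413, 0.1449, 0.1345, 0.1989], E[r] = -1.3808, γ^t·E[r] = -0.565567, running G = -4.401427
t=5: π = [0.1667, 0.2138, 0.1413, 0.1449, 0.1344, 0.1990], E[r] = -1.3810, γ^t·E[r] = -0.452541, running G = -4.853968
t=6: π = [0.1667, 0.2138, 0.1413, 0.1449, 0.1344, 0.1989], E[r] = -1.3810, γ^t·E[r] = -0.362023, running G = -5.215991
t=7: π = [0.1667, 0.2138, 0.1413, 0.1449, 0.1344, 0.1989], E[r] = -1.3810, γ^t·E[r] = -0.289619, running G = -5.505610

G = -5.5056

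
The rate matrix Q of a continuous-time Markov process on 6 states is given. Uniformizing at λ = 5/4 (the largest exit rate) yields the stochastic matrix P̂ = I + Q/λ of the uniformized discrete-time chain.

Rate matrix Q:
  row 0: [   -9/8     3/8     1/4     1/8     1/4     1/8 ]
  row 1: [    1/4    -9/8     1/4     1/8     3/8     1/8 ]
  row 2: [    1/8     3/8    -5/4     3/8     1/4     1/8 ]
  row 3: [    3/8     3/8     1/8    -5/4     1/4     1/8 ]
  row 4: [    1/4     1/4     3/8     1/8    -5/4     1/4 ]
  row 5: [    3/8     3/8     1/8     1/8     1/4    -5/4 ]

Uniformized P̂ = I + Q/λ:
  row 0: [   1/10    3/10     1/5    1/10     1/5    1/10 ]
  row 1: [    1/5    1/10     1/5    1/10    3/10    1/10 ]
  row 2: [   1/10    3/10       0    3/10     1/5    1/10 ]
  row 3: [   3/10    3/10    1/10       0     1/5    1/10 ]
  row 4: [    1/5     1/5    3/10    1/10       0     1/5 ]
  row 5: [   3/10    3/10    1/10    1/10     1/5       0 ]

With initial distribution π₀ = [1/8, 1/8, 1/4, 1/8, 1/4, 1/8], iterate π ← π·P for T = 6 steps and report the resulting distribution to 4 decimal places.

t=0: π = [0.1250, 0.1250, 0.2500, 0.1250, 0.2500, 0.1250]
t=1: π = [0.1875, 0.2500, 0.1500, 0.1375, 0.1625, 0.1125]
t=2: π = [0.1913, 0.2338, 0.1613, 0.1163, 0.1925, 0.1050]
t=3: π = [0.1869, 0.2340, 0.1649, 0.1206, 0.1849, 0.1088]
t=4: π = [0.1878, 0.2347, 0.1626, 0.1209, 0.1864, 0.1076]
t=5: π = [0.1878, 0.2344, 0.1633, 0.1204, 0.1862, 0.1079]
t=6: π = [0.1877, 0.2345, 0.1631, 0.1206, 0.1862, 0.1078]

π = [0.1877, 0.2345, 0.1631, 0.1206, 0.1862, 0.1078]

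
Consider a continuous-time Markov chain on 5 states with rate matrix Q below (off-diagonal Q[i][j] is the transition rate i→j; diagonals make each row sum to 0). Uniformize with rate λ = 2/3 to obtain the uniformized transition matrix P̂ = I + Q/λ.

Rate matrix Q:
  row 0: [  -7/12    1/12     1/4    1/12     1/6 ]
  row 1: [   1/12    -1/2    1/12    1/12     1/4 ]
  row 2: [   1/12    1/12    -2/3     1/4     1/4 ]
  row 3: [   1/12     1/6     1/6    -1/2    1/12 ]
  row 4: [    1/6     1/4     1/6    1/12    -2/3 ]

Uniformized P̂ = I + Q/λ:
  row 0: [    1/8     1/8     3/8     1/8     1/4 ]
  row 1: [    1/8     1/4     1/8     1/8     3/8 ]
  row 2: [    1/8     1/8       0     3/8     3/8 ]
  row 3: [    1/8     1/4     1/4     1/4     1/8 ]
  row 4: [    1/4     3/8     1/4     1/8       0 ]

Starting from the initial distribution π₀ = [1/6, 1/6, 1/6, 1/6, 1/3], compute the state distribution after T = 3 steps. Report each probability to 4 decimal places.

π = [0.1546, 0.2376, 0.1934, 0.1969, 0.2174]

t=0: π = [0.1667, 0.1667, 0.1667, 0.1667, 0.3333]
t=1: π = [0.1667, 0.2500, 0.2083, 0.1875, 0.1875]
t=2: π = [0.1484, 0.2266, 0.1875, 0.2005, 0.2370]
t=3: π = [0.1546, 0.2376, 0.1934, 0.1969, 0.2174]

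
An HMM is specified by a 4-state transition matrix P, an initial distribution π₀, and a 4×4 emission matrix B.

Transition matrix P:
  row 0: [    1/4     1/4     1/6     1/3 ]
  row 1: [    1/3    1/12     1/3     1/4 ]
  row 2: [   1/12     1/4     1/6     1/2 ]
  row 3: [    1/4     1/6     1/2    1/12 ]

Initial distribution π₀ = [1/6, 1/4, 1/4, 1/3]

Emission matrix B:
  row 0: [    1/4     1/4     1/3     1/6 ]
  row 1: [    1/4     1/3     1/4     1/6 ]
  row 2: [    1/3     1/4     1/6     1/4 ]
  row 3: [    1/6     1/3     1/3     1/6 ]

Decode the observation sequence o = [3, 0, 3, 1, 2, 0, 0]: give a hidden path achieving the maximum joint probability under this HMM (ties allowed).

t=0: δ = [2.778e-02, 4.167e-02, 6.250e-02, 5.556e-02]  (obs o_0=3)
t=1: δ = [3.472e-03, 3.906e-03, 9.259e-03, 5.208e-03]  ψ = [1, 2, 3, 2]  (obs o_1=0)
t=2: δ = [2.170e-04, 3.858e-04, 6.510e-04, 7.716e-04]  ψ = [1, 2, 3, 2]  (obs o_2=3)
t=3: δ = [4.823e-05, 5.425e-05, 9.645e-05, 1.085e-04]  ψ = [3, 2, 3, 2]  (obs o_3=1)
t=4: δ = [9.042e-06, 6.028e-06, 9.042e-06, 1.608e-05]  ψ = [3, 2, 3, 2]  (obs o_4=2)
t=5: δ = [1.005e-06, 6.698e-07, 2.679e-06, 7.535e-07]  ψ = [3, 3, 3, 2]  (obs o_5=0)
t=6: δ = [6.279e-08, 1.674e-07, 1.488e-07, 2.233e-07]  ψ = [0, 2, 2, 2]  (obs o_6=0)
backtrack: best end state = 3; path = [3, 2, 3, 2, 3, 2, 3]

path = [3, 2, 3, 2, 3, 2, 3]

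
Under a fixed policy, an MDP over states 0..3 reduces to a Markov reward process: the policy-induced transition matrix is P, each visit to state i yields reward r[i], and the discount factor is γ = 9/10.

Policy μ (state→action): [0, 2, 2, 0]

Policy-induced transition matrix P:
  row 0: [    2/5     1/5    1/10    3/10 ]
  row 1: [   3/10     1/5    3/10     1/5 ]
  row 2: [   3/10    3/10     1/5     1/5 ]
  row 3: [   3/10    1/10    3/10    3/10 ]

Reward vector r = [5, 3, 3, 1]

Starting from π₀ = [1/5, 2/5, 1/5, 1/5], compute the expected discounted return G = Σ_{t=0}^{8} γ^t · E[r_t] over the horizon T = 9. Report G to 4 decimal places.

t=0: π = [0.2000, 0.4000, 0.2000, 0.2000], E[r] = 3.0000, γ^t·E[r] = 3.000000, running G = 3.000000
t=1: π = [0.3200, 0.2000, 0.2400, 0.2400], E[r] = 3.1600, γ^t·E[r] = 2.844000, running G = 5.844000
t=2: π = [0.3320, 0.2000, 0.2120, 0.2560], E[r] = 3.1520, γ^t·E[r] = 2.553120, running G = 8.397120
t=3: π = [0.3332, 0.1956, 0.2124, 0.2588], E[r] = 3.1488, γ^t·E[r] = 2.295475, running G = 10.692595
t=4: π = [0.3333, 0.1954, 0.2121, 0.2592], E[r] = 3.1482, γ^t·E[r] = 2.065560, running G = 12.758155
t=5: π = [0.3333, 0.1953, 0.2121, 0.2593], E[r] = 3.1482, γ^t·E[r] = 1.858957, running G = 14.617112
t=6: π = [0.3333, 0.1953, 0.2121, 0.2593], E[r] = 3.1481, γ^t·E[r] = 1.673056, running G = 16.290168
t=7: π = [0.3333, 0.1953, 0.2121, 0.2593], E[r] = 3.1481, γ^t·E[r] = 1.505750, running G = 17.795918
t=8: π = [0.3333, 0.1953, 0.2121, 0.2593], E[r] = 3.1481, γ^t·E[r] = 1.355175, running G = 19.151092

G = 19.1511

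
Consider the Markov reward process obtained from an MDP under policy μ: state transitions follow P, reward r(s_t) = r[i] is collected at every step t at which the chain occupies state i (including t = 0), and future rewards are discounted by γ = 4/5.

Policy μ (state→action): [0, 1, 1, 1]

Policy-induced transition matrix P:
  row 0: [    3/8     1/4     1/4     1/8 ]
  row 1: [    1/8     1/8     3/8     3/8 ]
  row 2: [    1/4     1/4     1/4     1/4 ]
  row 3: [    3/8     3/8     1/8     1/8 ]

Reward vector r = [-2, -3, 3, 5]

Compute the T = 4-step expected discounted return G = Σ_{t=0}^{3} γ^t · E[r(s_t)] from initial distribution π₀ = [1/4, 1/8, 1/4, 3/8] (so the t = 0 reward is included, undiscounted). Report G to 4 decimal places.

G = 2.5253

t=0: π = [0.2500, 0.1250, 0.2500, 0.3750], E[r] = 1.7500, γ^t·E[r] = 1.750000, running G = 1.750000
t=1: π = [0.3125, 0.2813, 0.2188, 0.1875], E[r] = 0.1250, γ^t·E[r] = 0.100000, running G = 1.850000
t=2: π = [0.2773, 0.2383, 0.2617, 0.2227], E[r] = 0.6289, γ^t·E[r] = 0.402500, running G = 2.252500
t=3: π = [0.2827, 0.2480, 0.2520, 0.2173], E[r] = 0.5327, γ^t·E[r] = 0.272750, running G = 2.525250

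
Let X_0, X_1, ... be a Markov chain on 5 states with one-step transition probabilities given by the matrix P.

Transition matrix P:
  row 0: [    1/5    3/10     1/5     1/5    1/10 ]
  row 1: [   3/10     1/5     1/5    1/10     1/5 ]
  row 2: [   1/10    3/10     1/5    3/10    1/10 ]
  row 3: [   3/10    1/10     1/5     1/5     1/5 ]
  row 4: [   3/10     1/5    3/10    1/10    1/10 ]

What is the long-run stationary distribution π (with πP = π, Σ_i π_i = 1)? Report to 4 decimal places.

Balance equations π_j = Σ_i π_i·P[i][j]:
  π_0 = 1/5·π_0 + 3/10·π_1 + 1/10·π_2 + 3/10·π_3 + 3/10·π_4
  π_1 = 3/10·π_0 + 1/5·π_1 + 3/10·π_2 + 1/10·π_3 + 1/5·π_4
  π_2 = 1/5·π_0 + 1/5·π_1 + 1/5·π_2 + 1/5·π_3 + 3/10·π_4
  π_3 = 1/5·π_0 + 1/10·π_1 + 3/10·π_2 + 1/5·π_3 + 1/10·π_4
  normalize: π_0 + π_1 + π_2 + π_3 + π_4 = 1
Solving the linear system gives exactly π = [285/1219, 2483/10971, 261/1219, 2026/10971, 172/1219].

π = [0.2338, 0.2263, 0.2141, 0.1847, 0.1411]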